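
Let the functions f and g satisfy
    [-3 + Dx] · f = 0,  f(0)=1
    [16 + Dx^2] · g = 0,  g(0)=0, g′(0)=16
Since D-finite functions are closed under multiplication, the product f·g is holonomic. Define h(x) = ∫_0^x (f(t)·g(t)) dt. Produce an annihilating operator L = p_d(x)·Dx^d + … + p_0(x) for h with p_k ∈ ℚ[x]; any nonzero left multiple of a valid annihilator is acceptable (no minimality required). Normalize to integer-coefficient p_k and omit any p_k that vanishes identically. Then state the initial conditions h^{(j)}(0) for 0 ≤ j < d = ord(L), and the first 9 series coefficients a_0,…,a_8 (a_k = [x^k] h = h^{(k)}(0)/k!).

L = 25·Dx - 6·Dx^2 + Dx^3  (order 3).
h: a_k = 0, 0, 8, 16, 22/3, -56/5, -779/45, -286/35, 4031/2520, …
ICs: h(0) = 0, h′(0) = 0, h′′(0) = 16.

f: a_k = 1, 3, 9/2, 9/2, 27/8, 81/40, 81/80, 243/560, 729/4480, …
g: a_k = 0, 16, 0, -128/3, 0, 512/15, 0, -4096/315, 0, …
L₀ := L_f ⊗_s L_g (sym. prod.), ord ≤ 2.
Integrate: L := L₀·Dx.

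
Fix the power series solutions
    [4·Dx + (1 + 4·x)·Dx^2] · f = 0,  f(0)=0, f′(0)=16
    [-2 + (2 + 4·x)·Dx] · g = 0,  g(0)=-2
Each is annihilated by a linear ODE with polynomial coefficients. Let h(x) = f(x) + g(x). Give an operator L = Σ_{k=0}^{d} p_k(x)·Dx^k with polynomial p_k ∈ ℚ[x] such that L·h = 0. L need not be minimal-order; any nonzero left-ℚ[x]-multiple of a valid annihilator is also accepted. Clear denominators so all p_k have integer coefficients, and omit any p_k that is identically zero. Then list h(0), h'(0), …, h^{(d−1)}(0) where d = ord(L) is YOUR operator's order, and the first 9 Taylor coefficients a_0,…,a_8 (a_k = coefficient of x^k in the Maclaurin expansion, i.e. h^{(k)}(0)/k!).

L = (20 + 16·x)·Dx + (29 + 104·x + 80·x^2)·Dx^2 + (3 + 22·x + 48·x^2 + 32·x^3)·Dx^3  (order 3).
h: a_k = -2, 14, -31, 253/3, -1019/4, 16349/20, -65473/24, 524057/56, -2096723/64, …
ICs: h(0) = -2, h′(0) = 14, h′′(0) = -62.

f: a_k = 0, 16, -32, 256/3, -256, 4096/5, -8192/3, 65536/7, -32768, …
g: a_k = -2, -2, 1, -1, 5/4, -7/4, 21/8, -33/8, 429/64, …
h₀=f+g: left-lcm gives L₀, ord ≤ 3.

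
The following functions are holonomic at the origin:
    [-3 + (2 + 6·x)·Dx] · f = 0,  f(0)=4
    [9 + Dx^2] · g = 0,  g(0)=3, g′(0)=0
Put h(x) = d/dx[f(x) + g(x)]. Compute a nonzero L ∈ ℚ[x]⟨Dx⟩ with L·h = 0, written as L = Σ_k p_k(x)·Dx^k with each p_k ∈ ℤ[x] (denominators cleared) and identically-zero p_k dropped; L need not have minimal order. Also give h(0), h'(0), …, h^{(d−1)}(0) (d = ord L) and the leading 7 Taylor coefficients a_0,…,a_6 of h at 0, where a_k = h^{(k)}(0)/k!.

L = (-513 - 648·x - 972·x^2) + (-126 - 810·x - 1944·x^2 - 1944·x^3)·Dx + (-57 - 72·x - 108·x^2)·Dx^2 + (-14 - 90·x - 216·x^2 - 216·x^3)·Dx^3  (order 3).
h: a_k = 6, -36, 81/4, -81/8, 8505/64, -241299/640, 505197/512, …
ICs: h(0) = 6, h′(0) = -36, h′′(0) = 81/2.

f: a_k = 4, 6, -9/2, 27/4, -405/32, 1701/64, -15309/256, …
g: a_k = 3, 0, -27/2, 0, 81/8, 0, -243/80, …
L₀ := lclm(L_f,L_g); ord L₀ ≤ 1+2.
Differentiate: ansatz ord ≤ ord L₀ ⇒ L.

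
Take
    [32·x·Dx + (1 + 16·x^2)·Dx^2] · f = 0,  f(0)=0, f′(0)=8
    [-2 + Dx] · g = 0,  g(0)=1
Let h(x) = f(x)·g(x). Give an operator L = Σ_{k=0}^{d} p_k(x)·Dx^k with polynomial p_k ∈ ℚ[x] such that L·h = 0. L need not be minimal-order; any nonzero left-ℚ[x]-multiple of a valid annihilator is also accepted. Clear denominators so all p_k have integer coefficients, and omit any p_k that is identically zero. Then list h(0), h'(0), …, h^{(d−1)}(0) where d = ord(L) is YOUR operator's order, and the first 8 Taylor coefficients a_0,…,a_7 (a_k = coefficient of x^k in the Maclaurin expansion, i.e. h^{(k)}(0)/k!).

L = (4 - 64·x + 64·x^2) + (-4 + 32·x - 64·x^2)·Dx + (1 + 16·x^2)·Dx^2  (order 2).
h: a_k = 0, 8, 16, -80/3, -224/3, 1648/5, 6880/9, -408416/105, …
ICs: h(0) = 0, h′(0) = 8.

f: a_k = 0, 8, 0, -128/3, 0, 2048/5, 0, -32768/7, …
g: a_k = 1, 2, 2, 4/3, 2/3, 4/15, 4/45, 8/315, …
f·g: L₀ = L_f ⊗_s L_g, ord ≤ 2·1.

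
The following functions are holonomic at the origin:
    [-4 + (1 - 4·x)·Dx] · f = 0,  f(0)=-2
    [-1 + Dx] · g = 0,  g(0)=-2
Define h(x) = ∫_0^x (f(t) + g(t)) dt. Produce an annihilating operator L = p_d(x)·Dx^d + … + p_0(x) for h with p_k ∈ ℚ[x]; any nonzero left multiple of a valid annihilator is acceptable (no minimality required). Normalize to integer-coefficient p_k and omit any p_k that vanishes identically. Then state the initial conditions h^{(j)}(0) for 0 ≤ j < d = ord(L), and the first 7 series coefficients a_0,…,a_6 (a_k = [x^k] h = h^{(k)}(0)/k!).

L = (-28 - 16·x)·Dx + (31 + 8·x - 16·x^2)·Dx^2 + (-3 + 8·x + 16·x^2)·Dx^3  (order 3).
h: a_k = 0, -4, -5, -11, -385/12, -1229/12, -122881/360, …
ICs: h(0) = 0, h′(0) = -4, h′′(0) = -10.

f: a_k = -2, -8, -32, -128, -512, -2048, -8192, …
g: a_k = -2, -2, -1, -1/3, -1/12, -1/60, -1/360, …
L₀ := lclm(L_f,L_g); ord L₀ ≤ 1+1.
h=∫h₀ ⇒ L = L₀·Dx.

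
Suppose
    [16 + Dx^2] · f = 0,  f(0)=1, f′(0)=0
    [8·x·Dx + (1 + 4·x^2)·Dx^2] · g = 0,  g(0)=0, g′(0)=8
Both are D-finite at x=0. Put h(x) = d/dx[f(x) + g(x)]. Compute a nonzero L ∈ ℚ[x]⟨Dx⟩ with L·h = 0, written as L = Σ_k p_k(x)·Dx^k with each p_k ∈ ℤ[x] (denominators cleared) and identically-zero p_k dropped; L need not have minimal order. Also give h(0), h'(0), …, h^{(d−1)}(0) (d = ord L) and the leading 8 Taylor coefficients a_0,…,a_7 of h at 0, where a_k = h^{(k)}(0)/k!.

L = (-512·x + 5120·x^3 + 4096·x^5) + (16 + 512·x^2 + 2304·x^4 + 2048·x^6)·Dx + (-32·x + 320·x^3 + 256·x^5)·Dx^2 + (1 + 32·x^2 + 144·x^4 + 128·x^6)·Dx^3  (order 3).
h: a_k = 8, -16, -32, 128/3, 128, -512/15, -512, 4096/315, …
ICs: h(0) = 8, h′(0) = -16, h′′(0) = -64.

f: a_k = 1, 0, -8, 0, 32/3, 0, -256/45, 0, …
g: a_k = 0, 8, 0, -32/3, 0, 128/5, 0, -512/7, …
Weyl lclm of L_f,L_g ⇒ L₀ (ord ≤ 4).
h=h₀': d/dx-closure on L₀ ⇒ L.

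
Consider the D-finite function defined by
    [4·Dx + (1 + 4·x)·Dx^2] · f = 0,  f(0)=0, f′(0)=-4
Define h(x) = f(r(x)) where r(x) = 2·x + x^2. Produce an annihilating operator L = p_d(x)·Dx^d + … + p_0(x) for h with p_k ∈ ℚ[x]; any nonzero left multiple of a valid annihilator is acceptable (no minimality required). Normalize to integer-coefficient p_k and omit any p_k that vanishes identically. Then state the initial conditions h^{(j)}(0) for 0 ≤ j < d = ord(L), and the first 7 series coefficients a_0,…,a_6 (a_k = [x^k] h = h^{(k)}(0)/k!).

L = (7 + 8·x + 4·x^2)·Dx + (1 + 9·x + 12·x^2 + 4·x^3)·Dx^2  (order 2).
h: a_k = 0, -8, 28, -416/3, 776, -23168/5, 86464/3, …
ICs: h(0) = 0, h′(0) = -8.

f: a_k = 0, -4, 8, -64/3, 64, -1024/5, 2048/3, …
Substitute x→r, Dx→(1/r')Dx; clear ⇒ L₀.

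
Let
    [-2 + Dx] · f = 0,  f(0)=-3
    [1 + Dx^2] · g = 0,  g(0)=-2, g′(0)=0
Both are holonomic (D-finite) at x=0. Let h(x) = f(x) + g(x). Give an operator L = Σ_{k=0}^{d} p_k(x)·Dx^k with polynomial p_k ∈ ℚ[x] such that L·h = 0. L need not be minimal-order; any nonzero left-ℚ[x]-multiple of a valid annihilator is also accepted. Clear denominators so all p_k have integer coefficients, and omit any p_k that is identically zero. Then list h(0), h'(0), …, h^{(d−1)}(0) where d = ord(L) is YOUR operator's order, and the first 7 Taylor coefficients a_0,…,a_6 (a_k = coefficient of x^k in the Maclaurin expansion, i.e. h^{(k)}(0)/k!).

L = -2 + Dx - 2·Dx^2 + Dx^3  (order 3).
h: a_k = -5, -6, -5, -4, -25/12, -4/5, -19/72, …
ICs: h(0) = -5, h′(0) = -6, h′′(0) = -10.

f: a_k = -3, -6, -6, -4, -2, -4/5, -4/15, …
g: a_k = -2, 0, 1, 0, -1/12, 0, 1/360, …
h₀=f+g: left-lcm gives L₀, ord ≤ 3.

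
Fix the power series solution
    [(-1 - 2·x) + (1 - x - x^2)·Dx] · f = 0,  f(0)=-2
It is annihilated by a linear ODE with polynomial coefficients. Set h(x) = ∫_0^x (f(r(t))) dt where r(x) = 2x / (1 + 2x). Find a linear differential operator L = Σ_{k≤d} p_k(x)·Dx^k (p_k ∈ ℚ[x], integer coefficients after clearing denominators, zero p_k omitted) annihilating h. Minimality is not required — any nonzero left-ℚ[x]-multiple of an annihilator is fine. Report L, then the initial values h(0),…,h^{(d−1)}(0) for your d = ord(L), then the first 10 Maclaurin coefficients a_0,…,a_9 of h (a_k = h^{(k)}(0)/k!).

L = (2 + 12·x)·Dx + (-1 - 4·x + 8·x^3)·Dx^2  (order 2).
h: a_k = 0, -2, -2, -8/3, 0, -32/5, 32/3, -256/7, 96, -2560/9, …
ICs: h(0) = 0, h′(0) = -2.

f: a_k = -2, -2, -4, -6, -10, -16, -26, -42, -68, -110, …
Change of var in L_f (x↦r) gives L₀.
h=∫₀ˣh₀: take L = L₀·Dx.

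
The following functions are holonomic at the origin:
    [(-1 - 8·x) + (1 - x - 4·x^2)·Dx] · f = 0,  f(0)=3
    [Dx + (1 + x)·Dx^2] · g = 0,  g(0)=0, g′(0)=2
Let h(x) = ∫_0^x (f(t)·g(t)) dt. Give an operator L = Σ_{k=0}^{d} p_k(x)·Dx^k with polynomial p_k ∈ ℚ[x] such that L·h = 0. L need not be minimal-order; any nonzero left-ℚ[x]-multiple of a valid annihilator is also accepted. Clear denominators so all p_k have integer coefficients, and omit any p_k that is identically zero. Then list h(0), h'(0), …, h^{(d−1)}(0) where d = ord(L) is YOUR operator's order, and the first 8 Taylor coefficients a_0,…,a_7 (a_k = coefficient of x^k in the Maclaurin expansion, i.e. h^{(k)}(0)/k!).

L = (9 + 16·x)·Dx + (1 + 19·x + 20·x^2)·Dx^2 + (-1 + 5·x^2 + 4·x^3)·Dx^3  (order 3).
h: a_k = 0, 0, 3, 1, 29/4, 79/10, 1567/60, 3137/70, …
ICs: h(0) = 0, h′(0) = 0, h′′(0) = 6.

f: a_k = 3, 3, 15, 27, 87, 195, 543, 1323, …
g: a_k = 0, 2, -1, 2/3, -1/2, 2/5, -1/3, 2/7, …
L₀ := L_f ⊗_s L_g (sym. prod.), ord ≤ 2.
Integrate: L := L₀·Dx.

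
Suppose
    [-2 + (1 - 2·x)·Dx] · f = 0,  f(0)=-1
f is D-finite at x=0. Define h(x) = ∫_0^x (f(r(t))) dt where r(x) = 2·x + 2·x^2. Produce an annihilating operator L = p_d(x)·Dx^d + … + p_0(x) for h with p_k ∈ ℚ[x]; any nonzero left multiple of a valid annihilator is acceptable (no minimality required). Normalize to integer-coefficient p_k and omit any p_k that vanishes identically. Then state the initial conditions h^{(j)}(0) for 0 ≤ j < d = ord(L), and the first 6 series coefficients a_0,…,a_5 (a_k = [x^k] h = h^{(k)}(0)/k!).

f: a_k = -1, -2, -4, -8, -16, -32, …
Substitute x→r, Dx→(1/r')Dx; clear ⇒ L₀.
h=∫h₀ ⇒ L = L₀·Dx.
L = (4 + 8·x)·Dx + (-1 + 4·x + 4·x^2)·Dx^2  (order 2).
h: a_k = 0, -1, -2, -20/3, -24, -464/5, …
ICs: h(0) = 0, h′(0) = -1.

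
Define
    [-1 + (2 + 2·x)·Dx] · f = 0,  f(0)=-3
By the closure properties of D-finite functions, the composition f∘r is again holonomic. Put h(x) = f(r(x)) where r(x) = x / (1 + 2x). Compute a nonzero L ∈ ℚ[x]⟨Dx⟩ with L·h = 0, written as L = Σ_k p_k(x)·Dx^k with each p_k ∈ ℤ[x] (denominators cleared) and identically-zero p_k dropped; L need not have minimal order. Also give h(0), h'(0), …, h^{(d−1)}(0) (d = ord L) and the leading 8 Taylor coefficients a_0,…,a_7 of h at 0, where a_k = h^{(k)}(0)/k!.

f: a_k = -3, -3/2, 3/8, -3/16, 15/128, -21/256, 63/1024, -99/2048, …
Substitute x→r, Dx→(1/r')Dx; clear ⇒ L₀.
L = -1 + (2 + 10·x + 12·x^2)·Dx  (order 1).
h: a_k = -3, -3/2, 27/8, -123/16, 2271/128, -10629/256, 100935/1024, -486315/2048, …
ICs: h(0) = -3.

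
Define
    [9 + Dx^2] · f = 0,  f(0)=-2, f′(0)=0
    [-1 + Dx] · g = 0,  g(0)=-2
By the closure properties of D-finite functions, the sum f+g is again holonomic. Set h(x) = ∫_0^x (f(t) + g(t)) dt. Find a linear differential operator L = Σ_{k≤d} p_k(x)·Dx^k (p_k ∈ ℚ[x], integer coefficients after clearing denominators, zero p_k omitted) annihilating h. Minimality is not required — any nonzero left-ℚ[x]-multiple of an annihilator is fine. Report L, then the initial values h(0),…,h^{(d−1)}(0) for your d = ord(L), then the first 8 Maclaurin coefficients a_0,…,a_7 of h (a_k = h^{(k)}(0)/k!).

f: a_k = -2, 0, 9, 0, -27/4, 0, 81/40, 0, …
g: a_k = -2, -2, -1, -1/3, -1/12, -1/60, -1/360, -1/2520, …
Weyl lclm of L_f,L_g ⇒ L₀ (ord ≤ 3).
h=∫₀ˣh₀: take L = L₀·Dx.
L = -9·Dx + 9·Dx^2 - Dx^3 + Dx^4  (order 4).
h: a_k = 0, -4, -1, 8/3, -1/12, -41/30, -1/360, 13/45, …
ICs: h(0) = 0, h′(0) = -4, h′′(0) = -2, h′′′(0) = 16.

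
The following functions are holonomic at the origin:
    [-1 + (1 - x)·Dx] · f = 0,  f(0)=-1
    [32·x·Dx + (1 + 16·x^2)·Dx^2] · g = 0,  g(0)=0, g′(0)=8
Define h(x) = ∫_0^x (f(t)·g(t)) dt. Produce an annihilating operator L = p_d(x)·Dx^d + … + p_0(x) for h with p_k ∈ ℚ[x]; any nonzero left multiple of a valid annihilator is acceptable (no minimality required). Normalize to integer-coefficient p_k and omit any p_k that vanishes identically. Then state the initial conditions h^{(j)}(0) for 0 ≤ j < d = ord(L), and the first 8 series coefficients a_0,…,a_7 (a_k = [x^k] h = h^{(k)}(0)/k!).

L = 32·x·Dx + (2 - 32·x + 64·x^2)·Dx^2 + (-1 + x - 16·x^2 + 16·x^3)·Dx^3  (order 3).
h: a_k = 0, 0, -4, -8/3, 26/3, 104/15, -2812/45, -5624/105, …
ICs: h(0) = 0, h′(0) = 0, h′′(0) = -8.

f: a_k = -1, -1, -1, -1, -1, -1, -1, -1, …
g: a_k = 0, 8, 0, -128/3, 0, 2048/5, 0, -32768/7, …
Product ⇒ symmetric product L₀, ord ≤ 2.
h=∫h₀ ⇒ L = L₀·Dx.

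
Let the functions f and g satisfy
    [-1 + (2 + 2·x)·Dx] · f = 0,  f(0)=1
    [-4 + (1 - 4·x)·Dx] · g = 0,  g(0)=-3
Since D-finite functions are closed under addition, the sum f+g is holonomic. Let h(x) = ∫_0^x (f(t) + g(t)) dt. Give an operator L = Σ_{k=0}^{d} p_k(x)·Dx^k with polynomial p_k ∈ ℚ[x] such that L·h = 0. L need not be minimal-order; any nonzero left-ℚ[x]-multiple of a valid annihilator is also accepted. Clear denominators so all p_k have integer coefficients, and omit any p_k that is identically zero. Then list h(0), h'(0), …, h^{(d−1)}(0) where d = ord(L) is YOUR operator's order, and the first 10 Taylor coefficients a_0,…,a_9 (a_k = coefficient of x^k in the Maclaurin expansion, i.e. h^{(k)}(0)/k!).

L = (68 + 48·x)·Dx + (-129 - 248·x - 144·x^2)·Dx^2 + (14 - 18·x - 128·x^2 - 96·x^3)·Dx^3  (order 3).
h: a_k = 0, -2, -23/4, -385/24, -3071/64, -98309/640, -786425/1536, -12582933/7168, -100663263/16384, -2147483791/98304, …
ICs: h(0) = 0, h′(0) = -2, h′′(0) = -23/2.

f: a_k = 1, 1/2, -1/8, 1/16, -5/128, 7/256, -21/1024, 33/2048, -429/32768, 715/65536, …
g: a_k = -3, -12, -48, -192, -768, -3072, -12288, -49152, -196608, -786432, …
f+g: L₀ = lclm(L_f,L_g), ord ≤ 1+1.
h=∫h₀ ⇒ L = L₀·Dx.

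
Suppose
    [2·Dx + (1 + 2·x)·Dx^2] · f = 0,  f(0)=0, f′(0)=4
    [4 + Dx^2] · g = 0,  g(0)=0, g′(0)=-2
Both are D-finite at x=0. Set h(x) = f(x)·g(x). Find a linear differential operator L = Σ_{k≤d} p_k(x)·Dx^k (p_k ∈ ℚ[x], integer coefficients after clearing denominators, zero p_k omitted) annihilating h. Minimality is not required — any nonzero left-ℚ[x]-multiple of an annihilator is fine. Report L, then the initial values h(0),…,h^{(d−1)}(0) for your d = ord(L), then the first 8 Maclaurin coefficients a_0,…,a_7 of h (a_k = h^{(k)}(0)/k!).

L = (-48 + 192·x + 1216·x^2 + 2048·x^3 + 1024·x^4) + (32 + 320·x + 768·x^2 + 512·x^3)·Dx + (160·x + 672·x^2 + 1024·x^3 + 512·x^4)·Dx^2 + (8 + 80·x + 192·x^2 + 128·x^3)·Dx^3 + (3 + 28·x + 92·x^2 + 128·x^3 + 64·x^4)·Dx^4  (order 4).
h: a_k = 0, 0, -8, 8, -16/3, 32/3, -176/9, 496/15, …
ICs: h(0) = 0, h′(0) = 0, h′′(0) = -16, h′′′(0) = 48.

f: a_k = 0, 4, -4, 16/3, -8, 64/5, -64/3, 256/7, …
g: a_k = 0, -2, 0, 4/3, 0, -4/15, 0, 8/315, …
Sym-product of L_f,L_g gives L₀ (≤ ord 4).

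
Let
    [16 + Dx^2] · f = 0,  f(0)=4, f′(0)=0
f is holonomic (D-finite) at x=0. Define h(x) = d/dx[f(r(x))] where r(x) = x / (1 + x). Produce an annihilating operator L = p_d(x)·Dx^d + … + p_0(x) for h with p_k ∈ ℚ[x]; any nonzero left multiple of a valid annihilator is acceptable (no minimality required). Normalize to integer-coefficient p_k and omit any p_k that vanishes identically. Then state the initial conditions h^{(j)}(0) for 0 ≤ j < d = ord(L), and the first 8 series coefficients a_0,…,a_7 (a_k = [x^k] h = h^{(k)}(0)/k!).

L = (22 + 12·x + 6·x^2) + (6 + 18·x + 18·x^2 + 6·x^3)·Dx + (1 + 4·x + 6·x^2 + 4·x^3 + x^4)·Dx^2  (order 2).
h: a_k = 0, -64, 192, -640/3, -640/3, 21952/15, -18368/5, 402176/63, …
ICs: h(0) = 0, h′(0) = -64.

f: a_k = 4, 0, -32, 0, 128/3, 0, -1024/45, 0, …
Substitute x→r, Dx→(1/r')Dx; clear ⇒ L₀.
h=h₀': d/dx-closure on L₀ ⇒ L.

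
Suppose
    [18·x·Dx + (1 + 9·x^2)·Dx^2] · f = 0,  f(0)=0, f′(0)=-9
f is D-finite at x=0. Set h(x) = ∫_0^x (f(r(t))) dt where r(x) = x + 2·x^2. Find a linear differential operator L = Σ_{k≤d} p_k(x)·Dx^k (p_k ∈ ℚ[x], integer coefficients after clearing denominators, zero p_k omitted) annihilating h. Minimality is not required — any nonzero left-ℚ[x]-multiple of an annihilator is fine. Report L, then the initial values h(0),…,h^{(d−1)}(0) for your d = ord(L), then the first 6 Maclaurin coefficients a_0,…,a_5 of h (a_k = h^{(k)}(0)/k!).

f: a_k = 0, -9, 0, 27, 0, -729/5, …
Change of var in L_f (x↦r) gives L₀.
h=∫h₀ ⇒ L = L₀·Dx.
L = (-4 + 18·x + 144·x^2 + 432·x^3 + 432·x^4)·Dx^2 + (1 + 4·x + 9·x^2 + 72·x^3 + 180·x^4 + 144·x^5)·Dx^3  (order 3).
h: a_k = 0, 0, -9/2, -6, 27/4, 162/5, …
ICs: h(0) = 0, h′(0) = 0, h′′(0) = -9.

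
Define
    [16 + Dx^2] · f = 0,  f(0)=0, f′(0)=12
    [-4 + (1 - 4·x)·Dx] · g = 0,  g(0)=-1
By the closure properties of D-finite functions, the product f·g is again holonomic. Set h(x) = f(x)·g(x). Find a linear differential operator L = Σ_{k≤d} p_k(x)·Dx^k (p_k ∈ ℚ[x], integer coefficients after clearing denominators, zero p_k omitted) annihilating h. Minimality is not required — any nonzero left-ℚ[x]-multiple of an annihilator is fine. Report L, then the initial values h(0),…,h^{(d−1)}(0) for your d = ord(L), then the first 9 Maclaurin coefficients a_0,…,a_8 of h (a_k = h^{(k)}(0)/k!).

L = (-16 + 64·x) + 8·Dx + (-1 + 4·x)·Dx^2  (order 2).
h: a_k = 0, -12, -48, -160, -640, -12928/5, -51712/5, -4342784/105, -17371136/105, …
ICs: h(0) = 0, h′(0) = -12.

f: a_k = 0, 12, 0, -32, 0, 128/5, 0, -1024/105, 0, …
g: a_k = -1, -4, -16, -64, -256, -1024, -4096, -16384, -65536, …
L₀ := L_f ⊗_s L_g (sym. prod.), ord ≤ 2.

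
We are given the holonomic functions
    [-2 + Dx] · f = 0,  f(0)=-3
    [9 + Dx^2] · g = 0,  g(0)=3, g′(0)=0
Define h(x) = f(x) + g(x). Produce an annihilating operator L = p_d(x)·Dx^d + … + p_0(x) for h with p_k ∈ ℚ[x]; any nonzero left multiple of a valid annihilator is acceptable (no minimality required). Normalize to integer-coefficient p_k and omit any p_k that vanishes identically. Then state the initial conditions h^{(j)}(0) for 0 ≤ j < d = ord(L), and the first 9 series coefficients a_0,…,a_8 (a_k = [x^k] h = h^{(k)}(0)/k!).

L = -18 + 9·Dx - 2·Dx^2 + Dx^3  (order 3).
h: a_k = 0, -6, -39/2, -4, 65/8, -4/5, -793/240, -8/105, 1261/2688, …
ICs: h(0) = 0, h′(0) = -6, h′′(0) = -39.

f: a_k = -3, -6, -6, -4, -2, -4/5, -4/15, -8/105, -2/105, …
g: a_k = 3, 0, -27/2, 0, 81/8, 0, -243/80, 0, 2187/4480, …
f+g: L₀ = lclm(L_f,L_g), ord ≤ 1+2.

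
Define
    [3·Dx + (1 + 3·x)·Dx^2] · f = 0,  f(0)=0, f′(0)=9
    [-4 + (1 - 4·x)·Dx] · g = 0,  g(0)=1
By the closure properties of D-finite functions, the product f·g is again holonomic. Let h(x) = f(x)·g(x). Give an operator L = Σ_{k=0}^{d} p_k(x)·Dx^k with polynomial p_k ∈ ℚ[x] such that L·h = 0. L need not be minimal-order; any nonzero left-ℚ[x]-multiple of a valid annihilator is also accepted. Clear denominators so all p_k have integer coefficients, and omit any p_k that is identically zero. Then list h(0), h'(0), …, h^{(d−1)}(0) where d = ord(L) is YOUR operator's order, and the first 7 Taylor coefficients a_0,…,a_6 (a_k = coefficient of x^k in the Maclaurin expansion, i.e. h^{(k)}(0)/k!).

f: a_k = 0, 9, -27/2, 27, -243/4, 729/5, -729/2, …
g: a_k = 1, 4, 16, 64, 256, 1024, 4096, …
h₀=f·g: eliminate ⇒ L₀, order ≤ 2·1.
L = 12 + (5 + 36·x)·Dx + (-1 + x + 12·x^2)·Dx^2  (order 2).
h: a_k = 0, 9, 45/2, 117, 1629/4, 8874/5, 67347/10, …
ICs: h(0) = 0, h′(0) = 9.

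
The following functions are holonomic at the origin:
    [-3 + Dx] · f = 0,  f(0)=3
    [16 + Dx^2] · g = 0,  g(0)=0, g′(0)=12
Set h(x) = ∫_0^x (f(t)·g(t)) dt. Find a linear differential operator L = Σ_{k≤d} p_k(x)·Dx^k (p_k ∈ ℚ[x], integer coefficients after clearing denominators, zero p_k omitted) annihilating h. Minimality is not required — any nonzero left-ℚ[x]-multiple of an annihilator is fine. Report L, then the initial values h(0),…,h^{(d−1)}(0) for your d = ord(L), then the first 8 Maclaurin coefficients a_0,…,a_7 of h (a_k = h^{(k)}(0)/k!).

f: a_k = 3, 9, 27/2, 27/2, 81/8, 243/40, 243/80, 729/560, …
g: a_k = 0, 12, 0, -32, 0, 128/5, 0, -1024/105, …
Sym-product of L_f,L_g gives L₀ (≤ ord 2).
Integrate: L := L₀·Dx.
L = 25·Dx - 6·Dx^2 + Dx^3  (order 3).
h: a_k = 0, 0, 18, 36, 33/2, -126/5, -779/20, -1287/70, …
ICs: h(0) = 0, h′(0) = 0, h′′(0) = 36.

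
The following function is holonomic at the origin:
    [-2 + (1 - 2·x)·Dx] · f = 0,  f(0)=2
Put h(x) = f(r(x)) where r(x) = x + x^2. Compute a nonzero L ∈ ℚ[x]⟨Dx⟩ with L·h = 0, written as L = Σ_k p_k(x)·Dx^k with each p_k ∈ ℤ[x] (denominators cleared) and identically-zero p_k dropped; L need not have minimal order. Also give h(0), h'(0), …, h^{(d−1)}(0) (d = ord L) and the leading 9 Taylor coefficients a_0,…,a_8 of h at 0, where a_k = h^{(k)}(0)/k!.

L = (2 + 4·x) + (-1 + 2·x + 2·x^2)·Dx  (order 1).
h: a_k = 2, 4, 12, 32, 88, 240, 656, 1792, 4896, …
ICs: h(0) = 2.

f: a_k = 2, 4, 8, 16, 32, 64, 128, 256, 512, …
Change of var in L_f (x↦r) gives L₀.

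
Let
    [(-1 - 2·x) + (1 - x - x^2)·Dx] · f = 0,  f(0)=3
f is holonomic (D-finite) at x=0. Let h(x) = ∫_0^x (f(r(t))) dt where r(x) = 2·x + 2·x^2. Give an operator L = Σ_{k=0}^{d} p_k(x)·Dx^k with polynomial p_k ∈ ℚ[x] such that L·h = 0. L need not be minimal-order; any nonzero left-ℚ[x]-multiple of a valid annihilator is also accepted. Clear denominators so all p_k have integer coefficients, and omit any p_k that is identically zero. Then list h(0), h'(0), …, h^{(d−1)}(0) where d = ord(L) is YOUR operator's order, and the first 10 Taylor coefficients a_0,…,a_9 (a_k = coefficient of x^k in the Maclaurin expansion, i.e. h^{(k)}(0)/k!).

f: a_k = 3, 3, 6, 9, 15, 24, 39, 63, 102, 165, …
f∘r: x↦r, Dx↦Dx/r' in L_f ⇒ L₀.
h=∫h₀ ⇒ L = L₀·Dx.
L = (2 + 12·x + 24·x^2 + 16·x^3)·Dx + (-1 + 2·x + 6·x^2 + 8·x^3 + 4·x^4)·Dx^2  (order 2).
h: a_k = 0, 3, 3, 10, 30, 96, 324, 7848/7, 3960, 42640/3, …
ICs: h(0) = 0, h′(0) = 3.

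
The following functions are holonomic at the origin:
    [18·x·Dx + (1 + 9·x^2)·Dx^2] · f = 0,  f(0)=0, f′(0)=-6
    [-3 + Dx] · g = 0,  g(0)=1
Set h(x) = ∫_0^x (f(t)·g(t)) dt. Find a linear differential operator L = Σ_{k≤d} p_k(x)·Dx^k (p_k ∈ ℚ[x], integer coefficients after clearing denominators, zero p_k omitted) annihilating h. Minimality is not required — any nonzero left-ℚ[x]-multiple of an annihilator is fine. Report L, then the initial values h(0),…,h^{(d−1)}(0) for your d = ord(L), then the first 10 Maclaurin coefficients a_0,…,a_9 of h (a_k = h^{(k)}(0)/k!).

L = (9 - 54·x + 81·x^2)·Dx + (-6 + 18·x - 54·x^2)·Dx^2 + (1 + 9·x^2)·Dx^3  (order 3).
h: a_k = 0, 0, -3, -6, -9/4, 27/5, -243/40, -891/28, 67797/2240, 9153/56, …
ICs: h(0) = 0, h′(0) = 0, h′′(0) = -6.

f: a_k = 0, -6, 0, 18, 0, -486/5, 0, 4374/7, 0, -4374, …
g: a_k = 1, 3, 9/2, 9/2, 27/8, 81/40, 81/80, 243/560, 729/4480, 243/4480, …
f·g: L₀ = L_f ⊗_s L_g, ord ≤ 2·1.
Integrate: L := L₀·Dx.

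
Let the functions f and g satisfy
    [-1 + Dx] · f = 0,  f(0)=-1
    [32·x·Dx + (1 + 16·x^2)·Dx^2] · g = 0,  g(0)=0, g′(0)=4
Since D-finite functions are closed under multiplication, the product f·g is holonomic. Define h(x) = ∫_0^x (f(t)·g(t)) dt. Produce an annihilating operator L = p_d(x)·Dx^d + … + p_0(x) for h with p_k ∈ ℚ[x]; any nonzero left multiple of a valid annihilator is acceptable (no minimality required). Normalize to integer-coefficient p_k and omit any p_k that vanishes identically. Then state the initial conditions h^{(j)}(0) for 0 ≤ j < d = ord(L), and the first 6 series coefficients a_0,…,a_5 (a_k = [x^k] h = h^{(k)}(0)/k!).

f: a_k = -1, -1, -1/2, -1/6, -1/24, -1/120, …
g: a_k = 0, 4, 0, -64/3, 0, 1024/5, …
f·g: L₀ = L_f ⊗_s L_g, ord ≤ 1·2.
h=∫h₀ ⇒ L = L₀·Dx.
L = (1 - 32·x + 16·x^2)·Dx + (-2 + 32·x - 32·x^2)·Dx^2 + (1 + 16·x^2)·Dx^3  (order 3).
h: a_k = 0, 0, -2, -4/3, 29/6, 62/15, …
ICs: h(0) = 0, h′(0) = 0, h′′(0) = -4.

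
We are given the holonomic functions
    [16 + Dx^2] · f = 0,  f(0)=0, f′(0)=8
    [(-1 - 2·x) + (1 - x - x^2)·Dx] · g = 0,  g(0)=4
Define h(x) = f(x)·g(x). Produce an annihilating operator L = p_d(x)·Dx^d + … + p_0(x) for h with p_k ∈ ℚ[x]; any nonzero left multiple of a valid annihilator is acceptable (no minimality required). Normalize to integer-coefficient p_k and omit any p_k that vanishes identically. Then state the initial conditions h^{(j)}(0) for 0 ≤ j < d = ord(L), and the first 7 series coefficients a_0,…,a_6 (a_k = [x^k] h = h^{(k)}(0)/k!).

f: a_k = 0, 8, 0, -64/3, 0, 256/15, 0, …
g: a_k = 4, 4, 8, 12, 20, 32, 52, …
L₀ := L_f ⊗_s L_g (sym. prod.), ord ≤ 2.
L = (-14 + 16·x + 16·x^2) + (2 + 4·x)·Dx + (-1 + x + x^2)·Dx^2  (order 2).
h: a_k = 0, 32, 32, -64/3, 32/3, 288/5, 1024/15, …
ICs: h(0) = 0, h′(0) = 32.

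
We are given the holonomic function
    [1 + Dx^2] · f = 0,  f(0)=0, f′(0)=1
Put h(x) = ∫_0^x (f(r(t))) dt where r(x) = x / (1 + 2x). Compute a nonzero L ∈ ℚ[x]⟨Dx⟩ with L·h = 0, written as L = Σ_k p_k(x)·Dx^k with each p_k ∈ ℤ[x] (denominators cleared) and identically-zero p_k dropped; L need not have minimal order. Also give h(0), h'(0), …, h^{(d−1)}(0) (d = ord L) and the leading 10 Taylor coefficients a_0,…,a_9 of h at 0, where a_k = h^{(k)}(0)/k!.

f: a_k = 0, 1, 0, -1/6, 0, 1/120, 0, -1/5040, 0, 1/362880, …
Change of var in L_f (x↦r) gives L₀.
∫: right-multiply L₀ by Dx.
L = Dx + (4 + 24·x + 48·x^2 + 32·x^3)·Dx^2 + (1 + 8·x + 24·x^2 + 32·x^3 + 16·x^4)·Dx^3  (order 3).
h: a_k = 0, 0, 1/2, -2/3, 23/24, -7/5, 1441/720, -75/28, 123479/40320, -6599/3240, …
ICs: h(0) = 0, h′(0) = 0, h′′(0) = 1.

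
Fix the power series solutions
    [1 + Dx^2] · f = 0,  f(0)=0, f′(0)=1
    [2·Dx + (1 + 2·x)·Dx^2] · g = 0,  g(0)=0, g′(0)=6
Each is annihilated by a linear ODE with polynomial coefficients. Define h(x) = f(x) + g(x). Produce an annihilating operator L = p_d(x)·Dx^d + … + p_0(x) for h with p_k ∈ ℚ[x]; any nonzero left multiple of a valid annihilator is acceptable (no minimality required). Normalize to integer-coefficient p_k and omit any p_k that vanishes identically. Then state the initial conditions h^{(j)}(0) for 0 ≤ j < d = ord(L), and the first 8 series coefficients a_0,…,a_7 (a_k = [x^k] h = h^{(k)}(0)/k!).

L = (50 + 8·x + 8·x^2)·Dx + (9 + 22·x + 12·x^2 + 8·x^3)·Dx^2 + (50 + 8·x + 8·x^2)·Dx^3 + (9 + 22·x + 12·x^2 + 8·x^3)·Dx^4  (order 4).
h: a_k = 0, 7, -6, 47/6, -12, 461/24, -32, 39497/720, …
ICs: h(0) = 0, h′(0) = 7, h′′(0) = -12, h′′′(0) = 47.

f: a_k = 0, 1, 0, -1/6, 0, 1/120, 0, -1/5040, …
g: a_k = 0, 6, -6, 8, -12, 96/5, -32, 384/7, …
L₀ := lclm(L_f,L_g); ord L₀ ≤ 2+2.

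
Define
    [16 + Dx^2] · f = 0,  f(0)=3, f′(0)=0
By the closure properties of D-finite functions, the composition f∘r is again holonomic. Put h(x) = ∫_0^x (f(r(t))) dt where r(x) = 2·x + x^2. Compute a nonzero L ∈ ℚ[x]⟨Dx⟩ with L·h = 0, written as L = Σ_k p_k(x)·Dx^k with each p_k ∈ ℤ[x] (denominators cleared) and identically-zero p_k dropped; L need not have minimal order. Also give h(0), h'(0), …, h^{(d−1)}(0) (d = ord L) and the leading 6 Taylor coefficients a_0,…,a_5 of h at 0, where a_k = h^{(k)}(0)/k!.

L = (64 + 192·x + 192·x^2 + 64·x^3)·Dx - Dx^2 + (1 + x)·Dx^3  (order 3).
h: a_k = 0, 3, 0, -32, -24, 488/5, …
ICs: h(0) = 0, h′(0) = 3, h′′(0) = 0.

f: a_k = 3, 0, -24, 0, 32, 0, …
h₀=f(r): pull back L_f along r ⇒ L₀.
h=∫₀ˣh₀: take L = L₀·Dx.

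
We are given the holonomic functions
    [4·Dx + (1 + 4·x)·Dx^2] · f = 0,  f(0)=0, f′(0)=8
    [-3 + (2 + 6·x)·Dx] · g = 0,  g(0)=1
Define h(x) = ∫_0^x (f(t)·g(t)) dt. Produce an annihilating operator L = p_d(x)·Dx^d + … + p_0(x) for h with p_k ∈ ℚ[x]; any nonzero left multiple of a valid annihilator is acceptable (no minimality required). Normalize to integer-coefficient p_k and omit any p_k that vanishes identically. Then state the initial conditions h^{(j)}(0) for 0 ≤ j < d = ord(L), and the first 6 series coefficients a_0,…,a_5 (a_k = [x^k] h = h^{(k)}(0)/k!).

L = (3 + 36·x)·Dx + (4 + 12·x)·Dx^2 + (4 + 40·x + 132·x^2 + 144·x^3)·Dx^3  (order 3).
h: a_k = 0, 0, 4, -4/3, 29/12, -13/2, …
ICs: h(0) = 0, h′(0) = 0, h′′(0) = 8.

f: a_k = 0, 8, -16, 128/3, -128, 2048/5, …
g: a_k = 1, 3/2, -9/8, 27/16, -405/128, 1701/256, …
Product ⇒ symmetric product L₀, ord ≤ 2.
∫: right-multiply L₀ by Dx.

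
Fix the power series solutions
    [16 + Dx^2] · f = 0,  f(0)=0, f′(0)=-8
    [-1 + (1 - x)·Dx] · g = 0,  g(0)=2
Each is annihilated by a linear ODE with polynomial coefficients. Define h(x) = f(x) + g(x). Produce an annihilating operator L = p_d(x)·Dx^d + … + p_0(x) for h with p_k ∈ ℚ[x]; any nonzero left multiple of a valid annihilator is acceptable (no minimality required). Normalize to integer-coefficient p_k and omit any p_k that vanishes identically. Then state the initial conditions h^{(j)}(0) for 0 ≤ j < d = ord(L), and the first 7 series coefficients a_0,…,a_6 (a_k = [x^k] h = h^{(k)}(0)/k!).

f: a_k = 0, -8, 0, 64/3, 0, -256/15, 0, …
g: a_k = 2, 2, 2, 2, 2, 2, 2, …
Sum ⇒ L₀ = lclm(L_f,L_g) in ℚ(x)⟨Dx⟩.
L = (-176 + 256·x - 128·x^2) + (144 - 400·x + 384·x^2 - 128·x^3)·Dx + (-11 + 16·x - 8·x^2)·Dx^2 + (9 - 25·x + 24·x^2 - 8·x^3)·Dx^3  (order 3).
h: a_k = 2, -6, 2, 70/3, 2, -226/15, 2, …
ICs: h(0) = 2, h′(0) = -6, h′′(0) = 4.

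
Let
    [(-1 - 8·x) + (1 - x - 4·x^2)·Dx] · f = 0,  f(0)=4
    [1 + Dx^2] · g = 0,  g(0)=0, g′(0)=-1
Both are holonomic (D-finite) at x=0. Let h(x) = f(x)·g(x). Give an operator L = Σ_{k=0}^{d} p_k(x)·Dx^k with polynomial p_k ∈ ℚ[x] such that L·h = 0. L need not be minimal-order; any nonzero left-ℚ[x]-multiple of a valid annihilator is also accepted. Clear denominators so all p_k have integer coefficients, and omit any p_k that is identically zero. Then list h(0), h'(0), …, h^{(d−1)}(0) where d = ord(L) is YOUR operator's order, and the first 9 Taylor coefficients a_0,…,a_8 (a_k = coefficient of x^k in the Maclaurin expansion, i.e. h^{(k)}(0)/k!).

f: a_k = 4, 4, 20, 36, 116, 260, 724, 1764, 4660, …
g: a_k = 0, -1, 0, 1/6, 0, -1/120, 0, 1/5040, 0, …
Product ⇒ symmetric product L₀, ord ≤ 2.
L = (7 + x + 4·x^2) + (2 + 16·x)·Dx + (-1 + x + 4·x^2)·Dx^2  (order 2).
h: a_k = 0, -4, -4, -58/3, -106/3, -1127/10, -7621/30, -888089/1260, -2168417/1260, …
ICs: h(0) = 0, h′(0) = -4.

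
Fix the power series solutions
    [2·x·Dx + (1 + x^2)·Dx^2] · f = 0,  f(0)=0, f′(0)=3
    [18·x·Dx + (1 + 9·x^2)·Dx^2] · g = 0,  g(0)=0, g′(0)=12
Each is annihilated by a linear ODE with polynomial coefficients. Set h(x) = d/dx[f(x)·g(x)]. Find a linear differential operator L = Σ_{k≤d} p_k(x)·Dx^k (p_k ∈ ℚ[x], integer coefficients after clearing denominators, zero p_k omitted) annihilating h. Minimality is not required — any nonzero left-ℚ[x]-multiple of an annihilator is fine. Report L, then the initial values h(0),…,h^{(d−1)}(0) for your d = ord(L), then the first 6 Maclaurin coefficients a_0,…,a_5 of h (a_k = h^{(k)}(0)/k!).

L = (-216·x - 3600·x^3 - 5184·x^5 + 6480·x^7 + 17496·x^9) + (-40 - 1452·x^2 - 6480·x^4 - 4536·x^6 + 22680·x^8 + 26244·x^10)·Dx + (-80·x - 980·x^3 - 2160·x^5 + 2952·x^7 + 12960·x^9 + 8748·x^11)·Dx^2 + (-1 - 20·x^2 - 109·x^4 + 981·x^8 + 1620·x^10 + 729·x^12)·Dx^3  (order 3).
h: a_k = 0, 72, 0, -480, 0, 18792/5, …
ICs: h(0) = 0, h′(0) = 72, h′′(0) = 0.

f: a_k = 0, 3, 0, -1, 0, 3/5, …
g: a_k = 0, 12, 0, -36, 0, 972/5, …
Sym-product of L_f,L_g gives L₀ (≤ ord 4).
h=h₀': d/dx-closure on L₀ ⇒ L.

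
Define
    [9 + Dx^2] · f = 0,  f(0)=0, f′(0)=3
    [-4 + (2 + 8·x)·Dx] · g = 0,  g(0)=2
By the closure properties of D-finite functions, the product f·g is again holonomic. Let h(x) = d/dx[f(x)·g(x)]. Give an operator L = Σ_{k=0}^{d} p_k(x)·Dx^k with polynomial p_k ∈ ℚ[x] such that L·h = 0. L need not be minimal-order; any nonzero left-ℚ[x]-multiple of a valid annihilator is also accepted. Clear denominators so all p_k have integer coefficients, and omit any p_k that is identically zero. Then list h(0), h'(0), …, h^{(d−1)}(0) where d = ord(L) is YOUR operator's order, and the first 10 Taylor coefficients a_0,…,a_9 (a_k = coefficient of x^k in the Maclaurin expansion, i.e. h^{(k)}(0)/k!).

L = (131 + 1392·x + 4512·x^2 + 6912·x^3 + 6912·x^4) + (4 - 80·x - 576·x^2 - 768·x^3)·Dx + (7 + 80·x + 352·x^2 + 768·x^3 + 768·x^4)·Dx^2  (order 2).
h: a_k = 6, 24, -63, 24, -759/4, 4203/5, -118431/40, 75402/7, -89322021/2240, 16681443/112, …
ICs: h(0) = 6, h′(0) = 24.

f: a_k = 0, 3, 0, -9/2, 0, 81/40, 0, -243/560, 0, 243/4480, …
g: a_k = 2, 4, -4, 8, -20, 56, -168, 528, -1716, 5720, …
Sym-product of L_f,L_g gives L₀ (≤ ord 2).
h₀' ⇒ L via d/dx closure of L₀.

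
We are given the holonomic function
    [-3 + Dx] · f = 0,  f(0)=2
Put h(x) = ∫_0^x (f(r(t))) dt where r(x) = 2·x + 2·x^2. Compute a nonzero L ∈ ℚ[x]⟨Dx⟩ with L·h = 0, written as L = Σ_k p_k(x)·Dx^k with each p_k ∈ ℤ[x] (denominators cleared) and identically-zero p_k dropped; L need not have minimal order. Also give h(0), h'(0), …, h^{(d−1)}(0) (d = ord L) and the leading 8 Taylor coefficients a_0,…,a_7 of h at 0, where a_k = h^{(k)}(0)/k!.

f: a_k = 2, 6, 9, 9, 27/4, 81/20, 81/40, 243/280, …
Substitute x→r, Dx→(1/r')Dx; clear ⇒ L₀.
Integrate: L := L₀·Dx.
L = (-6 - 12·x)·Dx + Dx^2  (order 2).
h: a_k = 0, 2, 6, 16, 36, 72, 648/5, 7488/35, …
ICs: h(0) = 0, h′(0) = 2.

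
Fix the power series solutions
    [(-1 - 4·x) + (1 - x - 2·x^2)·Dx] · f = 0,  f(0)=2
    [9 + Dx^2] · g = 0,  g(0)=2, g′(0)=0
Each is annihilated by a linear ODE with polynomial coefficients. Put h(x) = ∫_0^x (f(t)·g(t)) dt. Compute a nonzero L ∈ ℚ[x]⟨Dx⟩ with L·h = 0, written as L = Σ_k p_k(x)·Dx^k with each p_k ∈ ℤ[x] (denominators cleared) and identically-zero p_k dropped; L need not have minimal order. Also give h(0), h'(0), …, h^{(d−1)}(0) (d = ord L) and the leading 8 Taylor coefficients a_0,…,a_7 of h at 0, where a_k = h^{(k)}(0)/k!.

f: a_k = 2, 2, 6, 10, 22, 42, 86, 170, …
g: a_k = 2, 0, -9, 0, 27/4, 0, -81/40, 0, …
h₀=f·g: eliminate ⇒ L₀, order ≤ 1·2.
∫: right-multiply L₀ by Dx.
L = (-5 + 9·x + 18·x^2)·Dx + (2 + 8·x)·Dx^2 + (-1 + x + 2·x^2)·Dx^3  (order 3).
h: a_k = 0, 4, 2, -2, 1/2, 7/10, 5/4, 209/140, …
ICs: h(0) = 0, h′(0) = 4, h′′(0) = 4.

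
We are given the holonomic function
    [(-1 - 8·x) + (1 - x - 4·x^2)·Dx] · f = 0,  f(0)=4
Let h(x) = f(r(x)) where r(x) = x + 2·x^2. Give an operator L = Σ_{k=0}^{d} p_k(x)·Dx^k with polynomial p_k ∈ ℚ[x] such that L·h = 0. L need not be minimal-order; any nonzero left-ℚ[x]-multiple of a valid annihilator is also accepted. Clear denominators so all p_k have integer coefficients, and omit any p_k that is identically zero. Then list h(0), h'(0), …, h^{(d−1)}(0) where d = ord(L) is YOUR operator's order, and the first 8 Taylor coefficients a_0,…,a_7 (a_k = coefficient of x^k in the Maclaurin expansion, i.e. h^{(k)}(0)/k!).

f: a_k = 4, 4, 20, 36, 116, 260, 724, 1764, …
Change of var in L_f (x↦r) gives L₀.
L = (1 + 12·x + 48·x^2 + 64·x^3) + (-1 + x + 6·x^2 + 16·x^3 + 16·x^4)·Dx  (order 1).
h: a_k = 4, 4, 28, 116, 412, 1620, 6396, 24564, …
ICs: h(0) = 4.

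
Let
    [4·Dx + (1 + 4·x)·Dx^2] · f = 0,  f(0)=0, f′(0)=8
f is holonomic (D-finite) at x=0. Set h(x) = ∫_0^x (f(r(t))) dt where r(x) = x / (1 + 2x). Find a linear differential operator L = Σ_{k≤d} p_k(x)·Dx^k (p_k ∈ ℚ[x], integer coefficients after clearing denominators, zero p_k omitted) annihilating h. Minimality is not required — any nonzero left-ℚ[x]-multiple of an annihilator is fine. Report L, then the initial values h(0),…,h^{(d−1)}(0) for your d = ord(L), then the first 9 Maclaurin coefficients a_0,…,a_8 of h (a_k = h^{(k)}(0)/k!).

L = (8 + 24·x)·Dx^2 + (1 + 8·x + 12·x^2)·Dx^3  (order 3).
h: a_k = 0, 0, 4, -32/3, 104/3, -128, 7744/15, -6656/3, 69952/7, …
ICs: h(0) = 0, h′(0) = 0, h′′(0) = 8.

f: a_k = 0, 8, -16, 128/3, -128, 2048/5, -4096/3, 32768/7, -16384, …
L₀ from L_f via x↦r, Dx↦r'^{-1}Dx.
Integrate: L := L₀·Dx.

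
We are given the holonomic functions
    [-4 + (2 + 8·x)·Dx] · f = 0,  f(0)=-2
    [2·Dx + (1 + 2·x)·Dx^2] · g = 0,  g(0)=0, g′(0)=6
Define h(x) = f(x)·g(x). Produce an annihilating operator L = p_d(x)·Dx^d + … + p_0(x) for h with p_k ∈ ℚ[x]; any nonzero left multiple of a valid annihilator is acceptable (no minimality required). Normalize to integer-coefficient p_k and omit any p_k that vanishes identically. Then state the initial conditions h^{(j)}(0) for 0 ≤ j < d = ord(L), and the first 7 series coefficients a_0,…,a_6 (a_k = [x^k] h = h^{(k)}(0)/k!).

f: a_k = -2, -4, 4, -8, 20, -56, 168, …
g: a_k = 0, 6, -6, 8, -12, 96/5, -32, …
h₀=f·g: eliminate ⇒ L₀, order ≤ 1·2.
L = (8 + 8·x) + (-2 - 8·x)·Dx + (1 + 10·x + 32·x^2 + 32·x^3)·Dx^2  (order 2).
h: a_k = 0, -12, -12, 32, -80, 1048/5, -2904/5, …
ICs: h(0) = 0, h′(0) = -12.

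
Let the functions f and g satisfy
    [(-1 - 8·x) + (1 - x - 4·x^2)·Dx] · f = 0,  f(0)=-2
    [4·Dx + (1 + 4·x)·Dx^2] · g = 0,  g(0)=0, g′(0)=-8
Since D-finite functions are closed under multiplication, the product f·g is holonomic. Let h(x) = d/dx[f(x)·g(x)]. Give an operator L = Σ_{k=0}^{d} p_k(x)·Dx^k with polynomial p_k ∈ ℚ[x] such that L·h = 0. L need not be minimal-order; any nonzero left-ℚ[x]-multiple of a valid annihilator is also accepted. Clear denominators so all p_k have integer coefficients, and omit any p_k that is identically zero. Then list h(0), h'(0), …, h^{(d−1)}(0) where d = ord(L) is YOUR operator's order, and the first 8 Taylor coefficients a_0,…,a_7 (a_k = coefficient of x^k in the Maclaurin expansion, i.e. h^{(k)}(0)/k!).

f: a_k = -2, -2, -10, -18, -58, -130, -362, -882, …
g: a_k = 0, -8, 16, -128/3, 128, -2048/5, 4096/3, -32768/7, …
L₀ := L_f ⊗_s L_g (sym. prod.), ord ≤ 2.
Derive L from L₀ (diff closure).
L = (152 + 864·x + 2304·x^2) + (1 + 100·x + 960·x^2 + 1792·x^3)·Dx + (-3 - 25·x - 24·x^2 + 176·x^3 + 256·x^4)·Dx^2  (order 2).
h: a_k = 16, -32, 400, -2240/3, 17488/3, -69344/5, 82000, -25451648/105, …
ICs: h(0) = 16, h′(0) = -32.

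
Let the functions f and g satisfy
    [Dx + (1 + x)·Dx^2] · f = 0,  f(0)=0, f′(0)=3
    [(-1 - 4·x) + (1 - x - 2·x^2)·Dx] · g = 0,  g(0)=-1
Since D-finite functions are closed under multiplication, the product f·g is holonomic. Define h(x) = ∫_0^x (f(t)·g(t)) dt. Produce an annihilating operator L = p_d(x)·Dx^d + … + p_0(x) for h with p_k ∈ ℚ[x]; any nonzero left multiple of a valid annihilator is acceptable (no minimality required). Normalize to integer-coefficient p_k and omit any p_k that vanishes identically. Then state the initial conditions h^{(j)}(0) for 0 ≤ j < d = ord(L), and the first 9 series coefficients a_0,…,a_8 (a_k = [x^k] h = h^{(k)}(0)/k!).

f: a_k = 0, 3, -3/2, 1, -3/4, 3/5, -1/2, 3/7, -3/8, …
g: a_k = -1, -1, -3, -5, -11, -21, -43, -85, -171, …
Product ⇒ symmetric product L₀, ord ≤ 2.
Integrate: L := L₀·Dx.
L = (5 + 8·x)·Dx + (1 + 11·x + 10·x^2)·Dx^2 + (-1 + 3·x^2 + 2·x^3)·Dx^3  (order 3).
h: a_k = 0, 0, -3/2, -1/2, -17/8, -43/20, -189/40, -141/20, -14907/1120, …
ICs: h(0) = 0, h′(0) = 0, h′′(0) = -3.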